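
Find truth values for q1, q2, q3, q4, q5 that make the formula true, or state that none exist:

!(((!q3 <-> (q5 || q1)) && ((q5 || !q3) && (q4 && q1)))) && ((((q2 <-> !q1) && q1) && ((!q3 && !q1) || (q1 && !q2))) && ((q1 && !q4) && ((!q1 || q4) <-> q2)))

q1: True, q2: False, q3: True, q4: False, q5: True

  !(((!q3 <-> (q5 || q1)) && ((q5 || !q3) && (q4 && q1)))) = True
    (!q3 <-> (q5 || q1)) && ((q5 || !q3) && (q4 && q1)) = False
      !q3 <-> (q5 || q1) = False
        !q3 = False
        q5 || q1 = True
      (q5 || !q3) && (q4 && q1) = False
        q5 || !q3 = True
          !q3 = False
        q4 && q1 = False
  (((q2 <-> !q1) && q1) && ((!q3 && !q1) || (q1 && !q2))) && ((q1 && !q4) && ((!q1 || q4) <-> q2)) = True
    ((q2 <-> !q1) && q1) && ((!q3 && !q1) || (q1 && !q2)) = True
      (q2 <-> !q1) && q1 = True
        q2 <-> !q1 = True
          !q1 = False
      (!q3 && !q1) || (q1 && !q2) = True
        !q3 && !q1 = False
          !q3 = False
          !q1 = False
        q1 && !q2 = True
          !q2 = True
    (q1 && !q4) && ((!q1 || q4) <-> q2) = True
      q1 && !q4 = True
        !q4 = True
      (!q1 || q4) <-> q2 = True
        !q1 || q4 = False
          !q1 = False
Both conjuncts True, so the formula holds.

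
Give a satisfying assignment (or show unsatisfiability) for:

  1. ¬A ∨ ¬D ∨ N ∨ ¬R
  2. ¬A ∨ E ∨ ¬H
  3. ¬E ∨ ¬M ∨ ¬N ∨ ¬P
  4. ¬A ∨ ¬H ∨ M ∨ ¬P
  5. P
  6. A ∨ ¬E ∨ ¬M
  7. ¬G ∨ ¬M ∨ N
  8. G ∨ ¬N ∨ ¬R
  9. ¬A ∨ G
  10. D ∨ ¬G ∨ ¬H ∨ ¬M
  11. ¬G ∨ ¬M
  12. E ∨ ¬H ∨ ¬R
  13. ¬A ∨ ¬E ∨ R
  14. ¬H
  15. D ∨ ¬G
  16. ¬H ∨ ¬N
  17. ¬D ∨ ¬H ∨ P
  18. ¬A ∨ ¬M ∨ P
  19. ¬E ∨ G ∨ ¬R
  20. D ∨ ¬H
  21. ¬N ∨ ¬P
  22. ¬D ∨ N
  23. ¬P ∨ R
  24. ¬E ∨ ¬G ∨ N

Unit clause (P) forces P = True.
Unit clause (¬H) forces H = False.
In (¬N ∨ ¬P) only ¬N is left, so N = False.
In (¬D ∨ N) only ¬D is left, so D = False.
In (¬P ∨ R) only R is left, so R = True.
In (D ∨ ¬G) only ¬G is left, so G = False.
In (¬E ∨ G ∨ ¬R) only ¬E is left, so E = False.
In (¬A ∨ G) only ¬A is left, so A = False.
Set M = True.
All clauses satisfied.

D=F, G=F, M=T, P=T, E=F, N=F, R=T, A=F, H=F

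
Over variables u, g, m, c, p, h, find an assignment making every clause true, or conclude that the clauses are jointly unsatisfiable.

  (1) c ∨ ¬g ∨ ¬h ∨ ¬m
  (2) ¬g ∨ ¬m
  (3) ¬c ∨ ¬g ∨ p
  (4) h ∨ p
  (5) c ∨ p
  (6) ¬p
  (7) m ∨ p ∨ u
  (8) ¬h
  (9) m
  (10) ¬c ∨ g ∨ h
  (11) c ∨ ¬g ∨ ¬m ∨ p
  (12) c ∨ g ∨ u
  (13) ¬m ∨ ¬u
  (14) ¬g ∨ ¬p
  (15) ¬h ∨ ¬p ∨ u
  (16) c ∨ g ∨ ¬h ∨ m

Unsatisfiable — no assignment works.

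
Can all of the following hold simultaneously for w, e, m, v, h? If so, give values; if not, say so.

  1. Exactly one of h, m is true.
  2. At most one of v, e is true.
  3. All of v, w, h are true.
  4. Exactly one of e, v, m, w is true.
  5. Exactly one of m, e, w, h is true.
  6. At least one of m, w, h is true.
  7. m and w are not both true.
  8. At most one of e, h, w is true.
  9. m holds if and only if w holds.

Case w = True:
  (3) forces v = True.
  Constraint (4) is violated (v=T, w=T) — contradiction.
Case w = False:
  Constraint (3) is violated (w=F) — contradiction.
Both cases fail — unsatisfiable.

Unsatisfiable — no assignment works.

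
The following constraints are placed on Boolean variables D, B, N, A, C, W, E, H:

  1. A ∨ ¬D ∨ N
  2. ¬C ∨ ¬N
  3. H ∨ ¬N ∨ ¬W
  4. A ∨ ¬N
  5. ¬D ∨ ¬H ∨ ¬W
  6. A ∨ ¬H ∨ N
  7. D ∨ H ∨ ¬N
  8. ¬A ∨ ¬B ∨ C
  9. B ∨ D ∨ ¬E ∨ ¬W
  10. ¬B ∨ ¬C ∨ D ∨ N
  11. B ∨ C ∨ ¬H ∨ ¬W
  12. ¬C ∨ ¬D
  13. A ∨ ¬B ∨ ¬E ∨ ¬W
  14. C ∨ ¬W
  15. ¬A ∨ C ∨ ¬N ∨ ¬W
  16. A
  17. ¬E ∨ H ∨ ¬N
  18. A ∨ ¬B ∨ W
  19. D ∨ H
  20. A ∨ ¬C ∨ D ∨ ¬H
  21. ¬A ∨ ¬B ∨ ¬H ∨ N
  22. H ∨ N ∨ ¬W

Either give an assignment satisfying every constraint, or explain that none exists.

D=T; B=F; N=T; A=T; C=F; W=F; E=F; H=T

Unit clause (A) forces A = True.
Set D = True.
  then (¬C ∨ ¬D) forces C = False.
  then (C ∨ ¬W) forces W = False.
  then (¬A ∨ ¬B ∨ C) forces B = False.
Set N = True.
Set E = False.
Set H = True.
All clauses satisfied.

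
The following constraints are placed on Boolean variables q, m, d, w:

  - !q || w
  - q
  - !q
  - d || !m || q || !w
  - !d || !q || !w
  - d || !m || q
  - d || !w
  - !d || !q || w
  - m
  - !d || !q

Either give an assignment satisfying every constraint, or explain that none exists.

Unsatisfiable

Case q = True:
  Clause (!q) is falsified — contradiction.
Case q = False:
  Clause (q) is falsified — contradiction.
Both cases fail, so the formula is unsatisfiable.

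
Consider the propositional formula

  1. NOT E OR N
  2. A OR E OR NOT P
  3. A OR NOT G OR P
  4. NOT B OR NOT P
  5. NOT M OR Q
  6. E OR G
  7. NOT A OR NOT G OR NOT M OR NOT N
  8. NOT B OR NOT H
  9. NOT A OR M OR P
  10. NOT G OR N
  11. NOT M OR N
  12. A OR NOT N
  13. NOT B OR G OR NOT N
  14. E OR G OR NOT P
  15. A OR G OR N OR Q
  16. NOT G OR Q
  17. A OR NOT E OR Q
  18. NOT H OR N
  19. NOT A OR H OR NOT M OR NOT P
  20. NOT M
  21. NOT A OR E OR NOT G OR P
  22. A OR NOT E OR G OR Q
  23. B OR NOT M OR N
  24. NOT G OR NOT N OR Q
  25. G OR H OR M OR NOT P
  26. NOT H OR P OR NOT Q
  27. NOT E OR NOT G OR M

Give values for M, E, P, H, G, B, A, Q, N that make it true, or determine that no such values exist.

M = False; E = True; P = True; H = True; G = False; B = False; A = True; Q = True; N = True

Unit clause (NOT M) forces M = False.
Set E = True.
  then (NOT E OR N) forces N = True.
  then (A OR NOT N) forces A = True.
  then (NOT E OR NOT G OR M) forces G = False.
  then (NOT A OR M OR P) forces P = True.
  then (NOT B OR G OR NOT N) forces B = False.
  then (G OR H OR M OR NOT P) forces H = True.
Set Q = True.
All clauses satisfied.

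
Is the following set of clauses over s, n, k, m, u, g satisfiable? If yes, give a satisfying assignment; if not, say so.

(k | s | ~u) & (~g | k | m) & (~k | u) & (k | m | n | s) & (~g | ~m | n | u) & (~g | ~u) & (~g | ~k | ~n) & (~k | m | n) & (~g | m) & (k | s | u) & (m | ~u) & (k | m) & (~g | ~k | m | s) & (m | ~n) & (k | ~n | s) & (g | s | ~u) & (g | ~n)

Set s = True.
Set n = False.
Set k = False.
  then (k | m) forces m = True.
Set u = True.
  then (~g | ~u) forces g = False.
All clauses satisfied.

s = True; n = False; k = False; m = True; u = True; g = False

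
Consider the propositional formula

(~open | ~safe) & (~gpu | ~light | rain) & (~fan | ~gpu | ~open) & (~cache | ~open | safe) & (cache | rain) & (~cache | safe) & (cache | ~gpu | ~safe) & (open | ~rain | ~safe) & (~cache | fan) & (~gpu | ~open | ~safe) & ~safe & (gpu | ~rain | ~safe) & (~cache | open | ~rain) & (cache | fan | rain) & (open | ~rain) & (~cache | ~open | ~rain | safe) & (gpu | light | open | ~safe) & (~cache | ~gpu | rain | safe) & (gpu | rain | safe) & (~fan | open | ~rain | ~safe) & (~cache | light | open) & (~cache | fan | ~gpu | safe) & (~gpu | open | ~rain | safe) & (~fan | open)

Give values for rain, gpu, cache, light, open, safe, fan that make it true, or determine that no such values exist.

rain: True, gpu: False, cache: False, light: False, open: True, safe: False, fan: False

Unit clause (~safe) forces safe = False.
In (~cache | safe) only ~cache is left, so cache = False.
In (cache | rain) only rain is left, so rain = True.
In (open | ~rain) only open is left, so open = True.
Set gpu = False.
Set light = False.
Set fan = False.
All clauses satisfied.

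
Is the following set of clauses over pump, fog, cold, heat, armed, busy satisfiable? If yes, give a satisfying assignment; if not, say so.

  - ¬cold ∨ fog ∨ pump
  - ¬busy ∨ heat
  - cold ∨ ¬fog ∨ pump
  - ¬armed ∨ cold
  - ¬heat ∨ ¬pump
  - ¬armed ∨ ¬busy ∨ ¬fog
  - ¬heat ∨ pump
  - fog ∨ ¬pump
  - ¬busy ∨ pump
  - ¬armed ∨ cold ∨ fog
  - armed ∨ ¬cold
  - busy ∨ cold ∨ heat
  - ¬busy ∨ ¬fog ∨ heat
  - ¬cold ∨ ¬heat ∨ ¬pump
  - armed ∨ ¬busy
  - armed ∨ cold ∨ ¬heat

Set pump = True.
  then (¬heat ∨ ¬pump) forces heat = False.
  then (fog ∨ ¬pump) forces fog = True.
  then (¬busy ∨ ¬fog ∨ heat) forces busy = False.
  then (busy ∨ cold ∨ heat) forces cold = True.
  then (armed ∨ ¬cold) forces armed = True.
All clauses satisfied.

pump=T; fog=T; cold=T; heat=F; armed=T; busy=F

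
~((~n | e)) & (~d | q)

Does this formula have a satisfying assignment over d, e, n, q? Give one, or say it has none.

d = True; e = False; n = True; q = True

  ~((~n | e)) = True
    ~n | e = False
      ~n = False
  ~d | q = True
    ~d = False
Both conjuncts True, so the formula holds.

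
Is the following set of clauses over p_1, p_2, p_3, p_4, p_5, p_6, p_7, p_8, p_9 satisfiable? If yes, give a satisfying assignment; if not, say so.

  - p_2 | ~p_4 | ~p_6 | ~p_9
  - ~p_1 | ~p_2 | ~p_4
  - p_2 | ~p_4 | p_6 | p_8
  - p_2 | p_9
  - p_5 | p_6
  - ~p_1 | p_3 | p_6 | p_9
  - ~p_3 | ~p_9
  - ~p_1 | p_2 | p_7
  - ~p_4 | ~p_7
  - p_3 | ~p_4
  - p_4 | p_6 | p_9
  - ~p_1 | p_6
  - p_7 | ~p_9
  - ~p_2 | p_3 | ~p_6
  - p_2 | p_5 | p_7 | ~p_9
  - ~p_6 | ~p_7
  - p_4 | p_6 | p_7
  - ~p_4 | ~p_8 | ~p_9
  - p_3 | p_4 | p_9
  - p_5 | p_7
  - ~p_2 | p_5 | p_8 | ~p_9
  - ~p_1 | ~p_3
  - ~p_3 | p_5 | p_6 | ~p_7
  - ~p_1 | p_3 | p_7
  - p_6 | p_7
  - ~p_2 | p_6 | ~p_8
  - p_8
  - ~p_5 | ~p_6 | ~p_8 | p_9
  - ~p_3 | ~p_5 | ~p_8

p_1 = False, p_2 = False, p_3 = False, p_4 = False, p_5 = True, p_6 = False, p_7 = True, p_8 = True, p_9 = True

Unit clause (p_8) forces p_8 = True.
Set p_1 = False.
Set p_2 = False.
  then (p_2 | p_9) forces p_9 = True.
  then (~p_3 | ~p_9) forces p_3 = False.
  then (p_3 | ~p_4) forces p_4 = False.
  then (p_7 | ~p_9) forces p_7 = True.
  then (~p_6 | ~p_7) forces p_6 = False.
  then (p_5 | p_6) forces p_5 = True.
All clauses satisfied.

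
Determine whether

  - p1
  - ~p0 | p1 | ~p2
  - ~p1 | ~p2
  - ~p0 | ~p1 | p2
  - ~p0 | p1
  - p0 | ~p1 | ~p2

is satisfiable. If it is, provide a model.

Unit clause (p1) forces p1 = True.
In (~p1 | ~p2) only ~p2 is left, so p2 = False.
In (~p0 | ~p1 | p2) only ~p0 is left, so p0 = False.
Check each clause:
  (p1): p1 holds.
  (~p0 | p1 | ~p2): ~p0 holds.
  (~p1 | ~p2): ~p2 holds.
  (~p0 | ~p1 | p2): ~p0 holds.
  (~p0 | p1): ~p0 holds.
  (p0 | ~p1 | ~p2): ~p2 holds.
All clauses satisfied.

p0 = False, p1 = True, p2 = False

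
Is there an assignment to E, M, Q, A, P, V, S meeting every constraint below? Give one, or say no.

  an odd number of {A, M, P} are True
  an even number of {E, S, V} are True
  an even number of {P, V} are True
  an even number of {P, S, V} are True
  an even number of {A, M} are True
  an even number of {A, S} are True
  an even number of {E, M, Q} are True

E=T, M=F, Q=T, A=F, P=T, V=T, S=F

{A, M, P}: 1 true → odd ✓
{E, S, V}: 2 true → even ✓
{P, V}: 2 true → even ✓
{P, S, V}: 2 true → even ✓
{A, M}: 0 true → even ✓
{A, S}: 0 true → even ✓
{E, M, Q}: 2 true → even ✓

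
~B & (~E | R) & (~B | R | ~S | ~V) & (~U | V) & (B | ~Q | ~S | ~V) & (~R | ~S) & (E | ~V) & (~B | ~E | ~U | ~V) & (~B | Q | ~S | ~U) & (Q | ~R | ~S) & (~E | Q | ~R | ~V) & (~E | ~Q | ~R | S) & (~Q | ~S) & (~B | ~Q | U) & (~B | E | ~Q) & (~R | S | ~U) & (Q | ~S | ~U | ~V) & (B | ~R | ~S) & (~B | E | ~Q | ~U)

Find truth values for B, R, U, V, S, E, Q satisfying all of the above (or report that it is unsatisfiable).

B: False, R: True, U: False, V: False, S: False, E: True, Q: False

Unit clause (~B) forces B = False.
Set R = True.
  then (~R | ~S) forces S = False.
  then (~R | S | ~U) forces U = False.
Set V = False.
Set E = True.
  then (~E | ~Q | ~R | S) forces Q = False.
All clauses satisfied.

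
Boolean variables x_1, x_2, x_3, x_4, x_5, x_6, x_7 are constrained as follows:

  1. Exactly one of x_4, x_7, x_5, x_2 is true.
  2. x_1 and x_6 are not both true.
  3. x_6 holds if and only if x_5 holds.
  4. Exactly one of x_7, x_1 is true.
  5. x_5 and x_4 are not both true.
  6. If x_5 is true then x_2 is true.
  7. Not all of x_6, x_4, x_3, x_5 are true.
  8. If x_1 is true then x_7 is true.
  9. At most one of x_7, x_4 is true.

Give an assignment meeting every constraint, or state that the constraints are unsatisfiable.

x_1 = False, x_2 = False, x_3 = True, x_4 = False, x_5 = False, x_6 = False, x_7 = True

  (1) {x_4, x_7, x_5, x_2}: 1 true — exactly one ✓
  (2) x_1=F, x_6=F — not both ✓
  (3) x_6=F, x_5=F — same ✓
  (4) {x_7, x_1}: 1 true — exactly one ✓
  (5) x_5=F, x_4=F — not both ✓
  (6) x_5=F ⇒ x_2: vacuous ✓
  (7) {x_6, x_4, x_3, x_5}: 1/4 true — not all ✓
  (8) x_1=F ⇒ x_7: vacuous ✓
  (9) {x_7, x_4}: 1 true — at most one ✓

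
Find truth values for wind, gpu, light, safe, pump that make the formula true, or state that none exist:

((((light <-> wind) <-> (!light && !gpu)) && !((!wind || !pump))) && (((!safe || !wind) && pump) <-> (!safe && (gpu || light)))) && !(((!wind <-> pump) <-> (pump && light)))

Case wind = True: the formula simplifies to (((light <-> (!light && !gpu)) && !(!pump)) && ((!safe && pump) <-> (!safe && (gpu || light)))) && !((!pump <-> (pump && light))).
  light = True: the conjunct light <-> (!light && !gpu) becomes True <-> (False && !gpu) = False.
  light = False: simplifies to ((gpu && !(!pump)) && ((!safe && pump) <-> (!safe && gpu))) && !pump.
    pump = True: the conjunct !pump is False.
    pump = False: the conjunct !(!pump) becomes !(!False) = False.
Case wind = False: the conjunct !((!wind || !pump)) becomes !((True || !pump)) = False.
Both cases fail — unsatisfiable.

The formula is unsatisfiable.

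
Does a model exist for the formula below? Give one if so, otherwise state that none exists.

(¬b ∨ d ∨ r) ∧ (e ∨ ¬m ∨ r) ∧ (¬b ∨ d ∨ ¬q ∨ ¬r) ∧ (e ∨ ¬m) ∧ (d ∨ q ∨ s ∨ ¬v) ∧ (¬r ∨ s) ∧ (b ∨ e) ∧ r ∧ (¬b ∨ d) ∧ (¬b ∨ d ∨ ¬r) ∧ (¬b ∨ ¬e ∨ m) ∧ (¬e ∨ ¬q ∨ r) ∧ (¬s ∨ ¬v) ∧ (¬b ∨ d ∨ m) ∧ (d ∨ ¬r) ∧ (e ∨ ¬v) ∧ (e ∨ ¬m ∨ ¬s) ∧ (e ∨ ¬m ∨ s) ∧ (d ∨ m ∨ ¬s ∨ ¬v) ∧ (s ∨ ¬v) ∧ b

r: True, s: True, q: False, e: True, m: True, b: True, v: False, d: True

Unit clause (r) forces r = True.
In (d ∨ ¬r) only d is left, so d = True.
Unit clause (b) forces b = True.
In (¬r ∨ s) only s is left, so s = True.
In (¬s ∨ ¬v) only ¬v is left, so v = False.
Set q = False.
Set e = True.
  then (¬b ∨ ¬e ∨ m) forces m = True.
All clauses satisfied.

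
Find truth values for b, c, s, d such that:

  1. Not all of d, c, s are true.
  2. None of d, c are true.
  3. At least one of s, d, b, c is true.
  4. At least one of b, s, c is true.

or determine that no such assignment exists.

b: False; c: False; s: True; d: False

  (1) {d, c, s}: 1/3 true — not all ✓
  (2) {d, c}: 0 true — none ✓
  (3) {s, d, b, c}: 1 true — at least one ✓
  (4) {b, s, c}: 1 true — at least one ✓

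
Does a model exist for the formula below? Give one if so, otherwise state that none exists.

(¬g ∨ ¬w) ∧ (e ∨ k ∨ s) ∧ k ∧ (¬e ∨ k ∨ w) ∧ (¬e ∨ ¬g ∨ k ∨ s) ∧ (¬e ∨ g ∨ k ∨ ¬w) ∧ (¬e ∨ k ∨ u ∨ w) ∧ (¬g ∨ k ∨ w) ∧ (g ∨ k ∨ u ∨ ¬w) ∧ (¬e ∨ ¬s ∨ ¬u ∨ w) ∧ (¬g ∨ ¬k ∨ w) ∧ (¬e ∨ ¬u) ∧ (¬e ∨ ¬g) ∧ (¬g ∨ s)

Unit clause (k) forces k = True.
Set u = False.
Set w = False.
  then (¬g ∨ ¬k ∨ w) forces g = False.
Set s = False.
Set e = True.
All clauses satisfied.

u = False; w = False; s = False; g = False; k = True; e = True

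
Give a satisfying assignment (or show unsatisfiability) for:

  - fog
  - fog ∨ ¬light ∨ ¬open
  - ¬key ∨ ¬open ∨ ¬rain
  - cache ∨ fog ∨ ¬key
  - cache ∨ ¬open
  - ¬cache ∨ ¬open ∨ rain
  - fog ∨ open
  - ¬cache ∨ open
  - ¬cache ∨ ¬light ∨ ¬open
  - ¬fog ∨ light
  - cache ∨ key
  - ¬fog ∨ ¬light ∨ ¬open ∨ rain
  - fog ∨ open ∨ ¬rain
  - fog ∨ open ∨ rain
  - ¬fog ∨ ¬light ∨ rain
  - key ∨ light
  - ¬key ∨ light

Unit clause (fog) forces fog = True.
In (¬fog ∨ light) only light is left, so light = True.
In (¬fog ∨ ¬light ∨ rain) only rain is left, so rain = True.
Try open = True:
  (¬key ∨ ¬open ∨ ¬rain) forces key = False.
  (cache ∨ ¬open) forces cache = True.
  clause (¬cache ∨ ¬light ∨ ¬open) is falsified — backtrack.
So open = False.
  then (¬cache ∨ open) forces cache = False.
  then (cache ∨ key) forces key = True.
All clauses satisfied.

open = False; rain = True; cache = False; light = True; key = True; fog = True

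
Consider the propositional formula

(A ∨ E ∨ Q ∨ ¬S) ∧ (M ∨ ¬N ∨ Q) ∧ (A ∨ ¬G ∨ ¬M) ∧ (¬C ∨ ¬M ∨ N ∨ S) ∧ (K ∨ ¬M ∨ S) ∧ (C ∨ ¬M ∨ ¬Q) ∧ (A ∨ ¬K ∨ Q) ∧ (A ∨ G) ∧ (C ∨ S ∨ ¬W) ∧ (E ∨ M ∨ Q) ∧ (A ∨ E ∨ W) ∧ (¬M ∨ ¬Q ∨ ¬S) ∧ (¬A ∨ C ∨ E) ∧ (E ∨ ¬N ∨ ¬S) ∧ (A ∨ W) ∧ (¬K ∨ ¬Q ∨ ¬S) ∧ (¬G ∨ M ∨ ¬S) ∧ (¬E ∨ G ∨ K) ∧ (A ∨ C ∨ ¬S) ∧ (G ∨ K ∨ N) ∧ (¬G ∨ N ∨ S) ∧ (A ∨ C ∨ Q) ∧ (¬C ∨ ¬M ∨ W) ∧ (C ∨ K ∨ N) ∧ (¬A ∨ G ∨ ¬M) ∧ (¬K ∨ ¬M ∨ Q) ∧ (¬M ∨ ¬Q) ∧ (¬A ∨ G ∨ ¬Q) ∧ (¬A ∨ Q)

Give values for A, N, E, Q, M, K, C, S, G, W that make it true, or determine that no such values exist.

A=T; N=T; E=T; Q=T; M=F; K=T; C=F; S=F; G=T; W=F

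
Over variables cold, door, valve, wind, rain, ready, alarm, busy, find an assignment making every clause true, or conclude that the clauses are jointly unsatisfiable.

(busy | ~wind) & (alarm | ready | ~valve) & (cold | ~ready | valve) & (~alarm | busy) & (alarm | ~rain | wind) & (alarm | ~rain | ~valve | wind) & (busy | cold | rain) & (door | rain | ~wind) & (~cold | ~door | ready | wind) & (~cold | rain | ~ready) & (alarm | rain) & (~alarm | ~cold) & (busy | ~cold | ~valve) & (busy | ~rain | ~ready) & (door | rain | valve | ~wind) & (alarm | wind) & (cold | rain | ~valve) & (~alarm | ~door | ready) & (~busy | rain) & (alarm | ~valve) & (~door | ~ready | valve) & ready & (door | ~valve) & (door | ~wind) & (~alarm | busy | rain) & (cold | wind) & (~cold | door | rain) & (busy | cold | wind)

cold: False; door: True; valve: True; wind: True; rain: True; ready: True; alarm: True; busy: True

Unit clause (ready) forces ready = True.
Set cold = False.
  then (cold | ~ready | valve) forces valve = True.
  then (cold | rain | ~valve) forces rain = True.
  then (alarm | ~valve) forces alarm = True.
  then (door | ~valve) forces door = True.
  then (cold | wind) forces wind = True.
  then (busy | ~wind) forces busy = True.
All clauses satisfied.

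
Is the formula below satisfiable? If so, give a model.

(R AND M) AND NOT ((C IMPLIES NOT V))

M = True; R = True; V = True; C = True

  R AND M = True
  NOT ((C IMPLIES NOT V)) = True
    C IMPLIES NOT V = False
      NOT V = False
Both conjuncts True, so the formula holds.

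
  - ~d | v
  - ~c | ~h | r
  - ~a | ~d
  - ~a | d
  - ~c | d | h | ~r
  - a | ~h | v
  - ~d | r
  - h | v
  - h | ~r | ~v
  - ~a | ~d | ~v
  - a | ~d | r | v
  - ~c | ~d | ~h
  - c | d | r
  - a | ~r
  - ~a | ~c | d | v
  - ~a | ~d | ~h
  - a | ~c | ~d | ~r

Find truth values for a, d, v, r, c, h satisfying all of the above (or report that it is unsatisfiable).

Try a = True:
  (~a | ~d) forces d = False.
  clause (~a | d) is falsified — backtrack.
So a = False.
  then (a | ~r) forces r = False.
  then (~d | r) forces d = False.
  then (c | d | r) forces c = True.
  then (~c | ~h | r) forces h = False.
  then (h | v) forces v = True.
All clauses satisfied.

a = False, d = False, v = True, r = False, c = True, h = False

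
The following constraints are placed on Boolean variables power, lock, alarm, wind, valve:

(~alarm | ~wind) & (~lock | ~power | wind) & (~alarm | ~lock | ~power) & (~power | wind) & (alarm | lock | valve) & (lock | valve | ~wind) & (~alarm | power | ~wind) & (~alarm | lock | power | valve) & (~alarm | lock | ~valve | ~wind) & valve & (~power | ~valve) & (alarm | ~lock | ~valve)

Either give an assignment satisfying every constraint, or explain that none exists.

Unit clause (valve) forces valve = True.
In (~power | ~valve) only ~power is left, so power = False.
Set lock = False.
Set alarm = True.
  then (~alarm | ~wind) forces wind = False.
All clauses satisfied.

power = False; lock = False; alarm = True; wind = False; valve = True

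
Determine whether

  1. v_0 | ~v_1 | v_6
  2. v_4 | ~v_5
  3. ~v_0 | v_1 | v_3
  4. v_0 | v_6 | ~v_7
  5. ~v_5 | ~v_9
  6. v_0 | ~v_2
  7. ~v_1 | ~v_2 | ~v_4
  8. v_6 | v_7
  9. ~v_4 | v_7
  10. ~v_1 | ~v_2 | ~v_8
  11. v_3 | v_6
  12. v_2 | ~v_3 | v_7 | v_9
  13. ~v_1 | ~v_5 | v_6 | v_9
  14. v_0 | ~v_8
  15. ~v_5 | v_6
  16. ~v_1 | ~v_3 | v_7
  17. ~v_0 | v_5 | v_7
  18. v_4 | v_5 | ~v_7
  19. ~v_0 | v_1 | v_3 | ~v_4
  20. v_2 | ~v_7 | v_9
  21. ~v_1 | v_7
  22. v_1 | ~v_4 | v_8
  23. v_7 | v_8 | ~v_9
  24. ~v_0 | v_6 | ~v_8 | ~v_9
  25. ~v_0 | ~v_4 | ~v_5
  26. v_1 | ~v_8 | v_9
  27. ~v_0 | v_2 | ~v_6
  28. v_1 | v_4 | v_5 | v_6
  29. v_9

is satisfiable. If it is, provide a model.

v_0: True; v_1: True; v_2: False; v_3: True; v_4: True; v_5: False; v_6: False; v_7: True; v_8: False; v_9: True

Unit clause (v_9) forces v_9 = True.
In (~v_5 | ~v_9) only ~v_5 is left, so v_5 = False.
Set v_0 = True.
  then (~v_0 | v_5 | v_7) forces v_7 = True.
  then (v_4 | v_5 | ~v_7) forces v_4 = True.
Set v_1 = True.
  then (~v_1 | ~v_2 | ~v_4) forces v_2 = False.
  then (~v_0 | v_2 | ~v_6) forces v_6 = False.
  then (v_3 | v_6) forces v_3 = True.
  then (~v_0 | v_6 | ~v_8 | ~v_9) forces v_8 = False.
All clauses satisfied.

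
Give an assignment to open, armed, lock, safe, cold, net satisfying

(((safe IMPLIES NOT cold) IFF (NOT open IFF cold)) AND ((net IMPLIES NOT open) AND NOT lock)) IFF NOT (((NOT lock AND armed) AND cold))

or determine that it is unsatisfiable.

open = True; armed = False; lock = False; safe = False; cold = False; net = False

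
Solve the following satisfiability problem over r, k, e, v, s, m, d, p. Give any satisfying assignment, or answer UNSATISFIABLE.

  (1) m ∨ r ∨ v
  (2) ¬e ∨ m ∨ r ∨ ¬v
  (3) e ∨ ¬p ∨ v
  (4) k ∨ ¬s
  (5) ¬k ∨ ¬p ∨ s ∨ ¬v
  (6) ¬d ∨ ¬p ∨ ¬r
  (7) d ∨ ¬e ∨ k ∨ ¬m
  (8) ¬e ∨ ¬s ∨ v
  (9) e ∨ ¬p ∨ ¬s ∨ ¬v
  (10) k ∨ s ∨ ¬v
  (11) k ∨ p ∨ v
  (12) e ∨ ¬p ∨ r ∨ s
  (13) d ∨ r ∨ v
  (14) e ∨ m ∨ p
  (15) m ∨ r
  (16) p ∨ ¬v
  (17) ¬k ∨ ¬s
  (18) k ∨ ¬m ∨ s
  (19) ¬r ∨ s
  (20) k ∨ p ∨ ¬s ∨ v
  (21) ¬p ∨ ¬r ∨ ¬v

r=F, k=T, e=T, v=F, s=F, m=T, d=T, p=T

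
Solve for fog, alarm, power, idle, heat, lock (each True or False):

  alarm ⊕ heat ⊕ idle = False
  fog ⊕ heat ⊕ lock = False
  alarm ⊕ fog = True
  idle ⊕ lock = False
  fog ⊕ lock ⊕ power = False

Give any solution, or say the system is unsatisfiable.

Unsatisfiable

Adding constraints 1, 2, 3, 4 mod 2: every variable appears an even number of times on the left, so the left side is 0.
But the right sides sum to 1 (mod 2). 0 ≠ 1 — the system is inconsistent.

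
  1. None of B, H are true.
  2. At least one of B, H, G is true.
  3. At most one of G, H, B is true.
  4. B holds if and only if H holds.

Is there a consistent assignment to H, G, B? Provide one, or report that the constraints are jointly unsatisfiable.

H = False, G = True, B = False

  (1) {B, H}: 0 true — none ✓
  (2) {B, H, G}: 1 true — at least one ✓
  (3) {G, H, B}: 1 true — at most one ✓
  (4) B=F, H=F — same ✓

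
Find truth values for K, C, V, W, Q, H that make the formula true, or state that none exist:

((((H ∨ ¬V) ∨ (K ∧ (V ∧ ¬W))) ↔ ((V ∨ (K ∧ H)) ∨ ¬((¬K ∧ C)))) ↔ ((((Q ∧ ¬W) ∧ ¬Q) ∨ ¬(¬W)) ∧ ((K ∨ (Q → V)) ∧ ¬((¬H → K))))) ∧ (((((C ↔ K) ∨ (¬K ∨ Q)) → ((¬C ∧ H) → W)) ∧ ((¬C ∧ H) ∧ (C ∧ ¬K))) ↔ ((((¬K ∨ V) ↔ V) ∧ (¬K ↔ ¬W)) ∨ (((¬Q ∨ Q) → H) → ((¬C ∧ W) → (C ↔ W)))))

No satisfying assignment exists.

Case C = True: the conjunct ((((C ↔ K) ∨ (¬K ∨ Q)) → ((¬C ∧ H) → W)) ∧ ((¬C ∧ H) ∧ (C ∧ ¬K))) ↔ ((((¬K ∨ V) ↔ V) ∧ (¬K ↔ ¬W)) ∨ (((¬Q ∨ Q) → H) → ((¬C ∧ W) → (C ↔ W)))) becomes (True ∧ False) ↔ ((((¬K ∨ V) ↔ V) ∧ (¬K ↔ ¬W)) ∨ True) = False.
Case C = False: the formula simplifies to (((H ∨ ¬V) ∨ (K ∧ (V ∧ ¬W))) ↔ ((((Q ∧ ¬W) ∧ ¬Q) ∨ ¬(¬W)) ∧ ((K ∨ (Q → V)) ∧ ¬((¬H → K))))) ∧ ¬(((((¬K ∨ V) ↔ V) ∧ (¬K ↔ ¬W)) ∨ (((¬Q ∨ Q) → H) → (W → ¬W)))).
  W = True: simplifies to ((H ∨ ¬V) ↔ ((K ∨ (Q → V)) ∧ ¬((¬H → K)))) ∧ ¬(((((¬K ∨ V) ↔ V) ∧ K) ∨ ¬(((¬Q ∨ Q) → H)))).
    H = True: the conjunct (H ∨ ¬V) ↔ ((K ∨ (Q → V)) ∧ ¬((¬H → K))) becomes (True ∨ ¬V) ↔ ((K ∨ (Q → V)) ∧ False) = False.
    H = False: simplifies to (¬V ↔ ((K ∨ (Q → V)) ∧ ¬K)) ∧ ¬(((((¬K ∨ V) ↔ V) ∧ K) ∨ ¬(¬((¬Q ∨ Q))))).
      Q = True: the conjunct ¬(((((¬K ∨ V) ↔ V) ∧ K) ∨ ¬(¬((¬Q ∨ Q))))) becomes ¬(((((¬K ∨ V) ↔ V) ∧ K) ∨ True)) = False.
      Q = False: the conjunct ¬(((((¬K ∨ V) ↔ V) ∧ K) ∨ ¬(¬((¬Q ∨ Q))))) becomes ¬(((((¬K ∨ V) ↔ V) ∧ K) ∨ True)) = False.
  W = False: the conjunct ¬(((((¬K ∨ V) ↔ V) ∧ (¬K ↔ ¬W)) ∨ (((¬Q ∨ Q) → H) → (W → ¬W)))) becomes ¬(((((¬K ∨ V) ↔ V) ∧ ¬K) ∨ True)) = False.
Both cases fail — unsatisfiable.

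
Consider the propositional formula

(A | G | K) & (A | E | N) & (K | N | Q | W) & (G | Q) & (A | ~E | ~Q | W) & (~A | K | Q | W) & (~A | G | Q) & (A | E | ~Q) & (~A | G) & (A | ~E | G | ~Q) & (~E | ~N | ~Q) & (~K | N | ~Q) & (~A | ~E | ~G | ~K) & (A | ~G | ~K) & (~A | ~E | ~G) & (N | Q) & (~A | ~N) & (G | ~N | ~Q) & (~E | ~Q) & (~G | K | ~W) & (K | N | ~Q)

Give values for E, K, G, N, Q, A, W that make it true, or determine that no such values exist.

E = False, K = False, G = True, N = True, Q = False, A = False, W = False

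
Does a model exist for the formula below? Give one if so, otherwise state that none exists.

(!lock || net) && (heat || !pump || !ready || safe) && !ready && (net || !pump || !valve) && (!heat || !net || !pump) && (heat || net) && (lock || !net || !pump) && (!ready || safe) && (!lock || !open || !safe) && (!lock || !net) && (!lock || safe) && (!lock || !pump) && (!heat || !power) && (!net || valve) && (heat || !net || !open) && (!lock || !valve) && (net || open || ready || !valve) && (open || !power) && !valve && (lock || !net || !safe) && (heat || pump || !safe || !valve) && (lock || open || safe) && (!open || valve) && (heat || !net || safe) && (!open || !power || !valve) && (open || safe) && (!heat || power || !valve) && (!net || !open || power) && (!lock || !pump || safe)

safe=T, valve=F, power=F, lock=F, open=F, pump=F, net=F, ready=F, heat=T

Unit clause (!ready) forces ready = False.
Unit clause (!valve) forces valve = False.
In (!open || valve) only !open is left, so open = False.
In (open || safe) only safe is left, so safe = True.
In (!net || valve) only !net is left, so net = False.
In (open || !power) only !power is left, so power = False.
In (!lock || net) only !lock is left, so lock = False.
In (heat || net) only heat is left, so heat = True.
Set pump = False.
All clauses satisfied.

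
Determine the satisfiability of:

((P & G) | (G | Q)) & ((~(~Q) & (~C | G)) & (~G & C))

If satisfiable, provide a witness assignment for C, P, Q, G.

The formula is unsatisfiable.

Case Q = True: the formula simplifies to (~C | G) & (~G & C).
  C = True: simplifies to G & ~G.
    G = True: the conjunct ~G is False.
    G = False: the conjunct G is False.
  C = False: the conjunct C is False.
Case Q = False: the conjunct ~(~Q) becomes ~(~False) = False.
Both cases fail — unsatisfiable.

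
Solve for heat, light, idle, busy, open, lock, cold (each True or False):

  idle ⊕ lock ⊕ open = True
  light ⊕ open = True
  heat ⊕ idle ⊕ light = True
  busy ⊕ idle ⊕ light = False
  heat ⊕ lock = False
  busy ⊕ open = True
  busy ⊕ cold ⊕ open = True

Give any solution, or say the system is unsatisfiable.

Unsatisfiable

Adding constraints 1, 2, 3, 5 mod 2: every variable appears an even number of times on the left, so the left side is 0.
But the right sides sum to 1 (mod 2). 0 ≠ 1 — the system is inconsistent.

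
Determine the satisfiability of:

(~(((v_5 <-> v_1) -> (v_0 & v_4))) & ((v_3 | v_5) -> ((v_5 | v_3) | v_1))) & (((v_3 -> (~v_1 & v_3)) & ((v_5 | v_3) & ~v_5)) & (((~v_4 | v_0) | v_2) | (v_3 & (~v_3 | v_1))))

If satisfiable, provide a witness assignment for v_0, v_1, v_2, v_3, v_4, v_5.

v_0: True, v_1: False, v_2: True, v_3: True, v_4: False, v_5: False

  ~(((v_5 <-> v_1) -> (v_0 & v_4))) & ((v_3 | v_5) -> ((v_5 | v_3) | v_1)) = True
    ~(((v_5 <-> v_1) -> (v_0 & v_4))) = True
      (v_5 <-> v_1) -> (v_0 & v_4) = False
        v_5 <-> v_1 = True
        v_0 & v_4 = False
    (v_3 | v_5) -> ((v_5 | v_3) | v_1) = True
      v_3 | v_5 = True
      (v_5 | v_3) | v_1 = True
        v_5 | v_3 = True
  ((v_3 -> (~v_1 & v_3)) & ((v_5 | v_3) & ~v_5)) & (((~v_4 | v_0) | v_2) | (v_3 & (~v_3 | v_1))) = True
    (v_3 -> (~v_1 & v_3)) & ((v_5 | v_3) & ~v_5) = True
      v_3 -> (~v_1 & v_3) = True
        ~v_1 & v_3 = True
          ~v_1 = True
      (v_5 | v_3) & ~v_5 = True
        v_5 | v_3 = True
        ~v_5 = True
    ((~v_4 | v_0) | v_2) | (v_3 & (~v_3 | v_1)) = True
      (~v_4 | v_0) | v_2 = True
        ~v_4 | v_0 = True
          ~v_4 = True
      v_3 & (~v_3 | v_1) = False
        ~v_3 | v_1 = False
          ~v_3 = False
Both conjuncts True, so the formula holds.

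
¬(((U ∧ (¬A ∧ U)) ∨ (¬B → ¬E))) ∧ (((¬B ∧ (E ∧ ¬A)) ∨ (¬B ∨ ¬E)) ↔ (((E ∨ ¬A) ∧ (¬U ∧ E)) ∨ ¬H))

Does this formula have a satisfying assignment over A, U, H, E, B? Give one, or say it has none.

A = False, U = False, H = True, E = True, B = False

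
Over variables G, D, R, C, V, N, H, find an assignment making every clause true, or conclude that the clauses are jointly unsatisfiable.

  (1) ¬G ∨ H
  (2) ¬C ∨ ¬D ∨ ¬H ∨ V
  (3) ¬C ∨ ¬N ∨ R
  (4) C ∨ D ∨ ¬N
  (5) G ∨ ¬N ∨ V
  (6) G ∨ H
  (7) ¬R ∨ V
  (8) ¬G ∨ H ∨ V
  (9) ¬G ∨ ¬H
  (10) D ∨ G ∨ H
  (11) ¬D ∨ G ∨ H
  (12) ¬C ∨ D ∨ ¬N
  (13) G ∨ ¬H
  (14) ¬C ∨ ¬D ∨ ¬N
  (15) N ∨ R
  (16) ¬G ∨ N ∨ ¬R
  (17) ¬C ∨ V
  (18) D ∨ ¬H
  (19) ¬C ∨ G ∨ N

Unsatisfiable — no assignment works.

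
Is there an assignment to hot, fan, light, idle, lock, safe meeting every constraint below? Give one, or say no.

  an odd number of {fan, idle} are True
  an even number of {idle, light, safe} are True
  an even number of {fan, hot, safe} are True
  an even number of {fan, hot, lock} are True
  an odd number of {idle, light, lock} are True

Unsatisfiable — no assignment works.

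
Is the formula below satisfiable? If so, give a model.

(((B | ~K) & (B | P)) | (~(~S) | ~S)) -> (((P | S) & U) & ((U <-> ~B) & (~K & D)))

B: False, S: True, D: True, K: False, U: True, P: False

  (((B | ~K) & (B | P)) | (~(~S) | ~S)) -> (((P | S) & U) & ((U <-> ~B) & (~K & D))) = True
    ((B | ~K) & (B | P)) | (~(~S) | ~S) = True
      (B | ~K) & (B | P) = False
        B | ~K = True
          ~K = True
        B | P = False
      ~(~S) | ~S = True
        ~(~S) = True
          ~S = False
        ~S = False
    ((P | S) & U) & ((U <-> ~B) & (~K & D)) = True
      (P | S) & U = True
        P | S = True
      (U <-> ~B) & (~K & D) = True
        U <-> ~B = True
          ~B = True
        ~K & D = True
          ~K = True
The formula evaluates to True.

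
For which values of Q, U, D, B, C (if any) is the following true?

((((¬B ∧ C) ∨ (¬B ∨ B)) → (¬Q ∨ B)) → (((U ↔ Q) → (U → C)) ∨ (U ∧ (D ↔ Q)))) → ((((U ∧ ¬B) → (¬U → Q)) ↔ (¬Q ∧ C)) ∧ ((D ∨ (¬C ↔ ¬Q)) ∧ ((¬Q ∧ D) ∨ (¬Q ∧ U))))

Q = True, U = True, D = False, B = True, C = False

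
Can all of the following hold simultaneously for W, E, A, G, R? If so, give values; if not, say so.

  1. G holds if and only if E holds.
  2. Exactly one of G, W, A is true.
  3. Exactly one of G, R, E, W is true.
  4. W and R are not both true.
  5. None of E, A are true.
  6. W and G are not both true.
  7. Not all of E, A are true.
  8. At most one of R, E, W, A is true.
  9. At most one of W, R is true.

W = True, E = False, A = False, G = False, R = False

  (1) G=F, E=F — same ✓
  (2) {G, W, A}: 1 true — exactly one ✓
  (3) {G, R, E, W}: 1 true — exactly one ✓
  (4) W=T, R=F — not both ✓
  (5) {E, A}: 0 true — none ✓
  (6) W=T, G=F — not both ✓
  (7) {E, A}: 0/2 true — not all ✓
  (8) {R, E, W, A}: 1 true — at most one ✓
  (9) {W, R}: 1 true — at most one ✓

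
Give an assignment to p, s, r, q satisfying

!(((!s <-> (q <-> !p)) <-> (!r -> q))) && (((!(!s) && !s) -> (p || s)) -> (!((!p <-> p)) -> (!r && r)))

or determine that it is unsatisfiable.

The conjunct ((!(!s) && !s) -> (p || s)) -> (!((!p <-> p)) -> (!r && r)) is unsatisfiable on its own:
  p=F, s=F, r=F: evaluates to False.
  p=F, s=F, r=T: evaluates to False.
  p=F, s=T, r=F: evaluates to False.
  p=F, s=T, r=T: evaluates to False.
  p=T, s=F, r=F: evaluates to False.
  p=T, s=F, r=T: evaluates to False.
  p=T, s=T, r=F: evaluates to False.
  p=T, s=T, r=T: evaluates to False.
So the whole conjunction is unsatisfiable.

Unsatisfiable — no assignment works.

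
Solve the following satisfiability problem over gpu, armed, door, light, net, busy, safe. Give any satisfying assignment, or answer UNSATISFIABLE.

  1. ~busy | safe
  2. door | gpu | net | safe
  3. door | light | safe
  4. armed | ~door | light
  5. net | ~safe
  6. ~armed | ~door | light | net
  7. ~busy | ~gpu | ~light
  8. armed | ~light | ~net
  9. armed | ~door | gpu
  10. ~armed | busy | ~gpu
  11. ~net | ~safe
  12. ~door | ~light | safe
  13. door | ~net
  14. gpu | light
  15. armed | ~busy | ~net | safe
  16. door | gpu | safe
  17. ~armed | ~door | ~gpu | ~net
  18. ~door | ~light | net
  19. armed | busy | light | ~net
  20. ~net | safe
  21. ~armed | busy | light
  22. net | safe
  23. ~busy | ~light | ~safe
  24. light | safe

Case net = True:
  (~net | ~safe) forces safe = False.
  Clause (~net | safe) is falsified — contradiction.
Case net = False:
  (net | ~safe) forces safe = False.
  Clause (net | safe) is falsified — contradiction.
Both cases fail, so the formula is unsatisfiable.

Unsatisfiable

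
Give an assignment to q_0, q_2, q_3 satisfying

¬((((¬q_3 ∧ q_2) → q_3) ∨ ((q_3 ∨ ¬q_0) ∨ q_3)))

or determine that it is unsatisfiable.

q_0=T, q_2=T, q_3=F

  ¬((((¬q_3 ∧ q_2) → q_3) ∨ ((q_3 ∨ ¬q_0) ∨ q_3))) = True
    ((¬q_3 ∧ q_2) → q_3) ∨ ((q_3 ∨ ¬q_0) ∨ q_3) = False
      (¬q_3 ∧ q_2) → q_3 = False
        ¬q_3 ∧ q_2 = True
          ¬q_3 = True
      (q_3 ∨ ¬q_0) ∨ q_3 = False
        q_3 ∨ ¬q_0 = False
          ¬q_0 = False
The formula evaluates to True.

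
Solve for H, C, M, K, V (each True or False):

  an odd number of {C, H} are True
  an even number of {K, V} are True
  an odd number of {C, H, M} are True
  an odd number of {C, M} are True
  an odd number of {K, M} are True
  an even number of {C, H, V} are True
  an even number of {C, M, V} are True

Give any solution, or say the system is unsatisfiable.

H=F, C=T, M=F, K=T, V=T

{C, H}: 1 true → odd ✓
{K, V}: 2 true → even ✓
{C, H, M}: 1 true → odd ✓
{C, M}: 1 true → odd ✓
{K, M}: 1 true → odd ✓
{C, H, V}: 2 true → even ✓
{C, M, V}: 2 true → even ✓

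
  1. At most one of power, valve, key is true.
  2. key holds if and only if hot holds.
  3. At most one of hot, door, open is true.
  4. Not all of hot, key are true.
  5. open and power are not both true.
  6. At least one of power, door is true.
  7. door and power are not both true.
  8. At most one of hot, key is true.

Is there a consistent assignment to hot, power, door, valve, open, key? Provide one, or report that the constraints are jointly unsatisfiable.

hot = False, power = False, door = True, valve = True, open = False, key = False

  (1) {power, valve, key}: 1 true — at most one ✓
  (2) key=F, hot=F — same ✓
  (3) {hot, door, open}: 1 true — at most one ✓
  (4) {hot, key}: 0/2 true — not all ✓
  (5) open=F, power=F — not both ✓
  (6) {power, door}: 1 true — at least one ✓
  (7) door=T, power=F — not both ✓
  (8) {hot, key}: 0 true — at most one ✓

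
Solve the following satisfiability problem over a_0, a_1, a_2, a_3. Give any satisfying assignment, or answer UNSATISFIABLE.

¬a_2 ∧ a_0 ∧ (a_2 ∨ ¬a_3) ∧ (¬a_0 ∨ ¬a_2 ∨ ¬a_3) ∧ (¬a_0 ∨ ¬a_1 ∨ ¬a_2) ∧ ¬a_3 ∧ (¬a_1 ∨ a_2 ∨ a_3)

Unit clause (¬a_2) forces a_2 = False.
Unit clause (a_0) forces a_0 = True.
In (a_2 ∨ ¬a_3) only ¬a_3 is left, so a_3 = False.
In (¬a_1 ∨ a_2 ∨ a_3) only ¬a_1 is left, so a_1 = False.
Check each clause:
  (¬a_2): ¬a_2 holds.
  (a_0): a_0 holds.
  (a_2 ∨ ¬a_3): ¬a_3 holds.
  (¬a_0 ∨ ¬a_2 ∨ ¬a_3): ¬a_2 holds.
  (¬a_0 ∨ ¬a_1 ∨ ¬a_2): ¬a_1 holds.
  (¬a_3): ¬a_3 holds.
  (¬a_1 ∨ a_2 ∨ a_3): ¬a_1 holds.
All clauses satisfied.

a_0=T, a_1=F, a_2=F, a_3=F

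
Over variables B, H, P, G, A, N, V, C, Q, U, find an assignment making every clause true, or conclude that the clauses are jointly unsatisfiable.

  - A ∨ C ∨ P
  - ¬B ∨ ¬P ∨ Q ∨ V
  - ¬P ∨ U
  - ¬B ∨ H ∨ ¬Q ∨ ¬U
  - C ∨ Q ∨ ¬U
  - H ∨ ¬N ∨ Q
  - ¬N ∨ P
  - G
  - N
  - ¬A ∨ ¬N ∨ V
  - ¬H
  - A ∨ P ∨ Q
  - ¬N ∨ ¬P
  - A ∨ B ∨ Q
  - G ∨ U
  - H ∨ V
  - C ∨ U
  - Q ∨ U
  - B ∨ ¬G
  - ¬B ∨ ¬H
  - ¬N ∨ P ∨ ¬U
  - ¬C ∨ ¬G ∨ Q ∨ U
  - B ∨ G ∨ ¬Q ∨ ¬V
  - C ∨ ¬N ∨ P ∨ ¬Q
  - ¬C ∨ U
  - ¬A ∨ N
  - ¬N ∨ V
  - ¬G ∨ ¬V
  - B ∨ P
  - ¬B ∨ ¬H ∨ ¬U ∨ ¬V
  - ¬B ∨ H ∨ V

UNSATISFIABLE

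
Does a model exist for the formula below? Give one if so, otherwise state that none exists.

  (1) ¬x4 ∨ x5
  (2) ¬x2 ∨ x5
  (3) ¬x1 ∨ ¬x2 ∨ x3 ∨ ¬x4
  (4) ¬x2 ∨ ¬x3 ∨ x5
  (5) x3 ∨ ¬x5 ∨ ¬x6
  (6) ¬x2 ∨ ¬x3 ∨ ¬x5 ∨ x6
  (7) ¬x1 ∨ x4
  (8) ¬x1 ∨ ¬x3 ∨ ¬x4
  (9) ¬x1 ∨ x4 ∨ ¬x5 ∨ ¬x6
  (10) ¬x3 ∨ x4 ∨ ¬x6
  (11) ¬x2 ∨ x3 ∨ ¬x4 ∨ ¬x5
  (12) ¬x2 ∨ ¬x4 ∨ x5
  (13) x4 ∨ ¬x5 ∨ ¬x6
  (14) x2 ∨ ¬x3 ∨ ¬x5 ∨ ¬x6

x1 = False, x2 = True, x3 = False, x4 = False, x5 = True, x6 = False

Set x1 = False.
Set x2 = True.
  then (¬x2 ∨ x5) forces x5 = True.
Set x3 = False.
  then (x3 ∨ ¬x5 ∨ ¬x6) forces x6 = False.
  then (¬x2 ∨ x3 ∨ ¬x4 ∨ ¬x5) forces x4 = False.
All clauses satisfied.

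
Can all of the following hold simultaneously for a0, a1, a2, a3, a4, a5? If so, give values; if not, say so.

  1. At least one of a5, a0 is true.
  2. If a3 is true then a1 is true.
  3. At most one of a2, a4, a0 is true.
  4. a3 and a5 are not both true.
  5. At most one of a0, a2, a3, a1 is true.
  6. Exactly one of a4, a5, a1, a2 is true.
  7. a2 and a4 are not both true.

a0: True; a1: False; a2: False; a3: False; a4: False; a5: True

  (1) {a5, a0}: 2 true — at least one ✓
  (2) a3=F ⇒ a1: vacuous ✓
  (3) {a2, a4, a0}: 1 true — at most one ✓
  (4) a3=F, a5=T — not both ✓
  (5) {a0, a2, a3, a1}: 1 true — at most one ✓
  (6) {a4, a5, a1, a2}: 1 true — exactly one ✓
  (7) a2=F, a4=F — not both ✓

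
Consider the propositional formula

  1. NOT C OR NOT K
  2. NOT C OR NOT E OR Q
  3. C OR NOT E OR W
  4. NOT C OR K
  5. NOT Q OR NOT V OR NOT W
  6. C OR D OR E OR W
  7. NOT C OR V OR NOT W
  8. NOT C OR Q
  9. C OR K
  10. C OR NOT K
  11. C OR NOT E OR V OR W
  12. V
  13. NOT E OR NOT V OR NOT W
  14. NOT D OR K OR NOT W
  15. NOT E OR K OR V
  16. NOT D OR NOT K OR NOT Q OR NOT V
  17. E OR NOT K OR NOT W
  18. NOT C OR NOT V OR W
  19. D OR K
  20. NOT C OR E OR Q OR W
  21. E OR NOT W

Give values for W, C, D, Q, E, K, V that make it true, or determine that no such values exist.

The formula is unsatisfiable.

Case C = True:
  (NOT C OR NOT K) forces K = False.
  Clause (NOT C OR K) is falsified — contradiction.
Case C = False:
  (C OR K) forces K = True.
  Clause (C OR NOT K) is falsified — contradiction.
Both cases fail, so the formula is unsatisfiable.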